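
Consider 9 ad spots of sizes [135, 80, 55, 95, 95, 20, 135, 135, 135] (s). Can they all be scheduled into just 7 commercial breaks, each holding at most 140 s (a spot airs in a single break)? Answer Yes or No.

Yes

A valid assignment using 7 commercial breaks:
  break 1: 135 = 135
  break 2: 135 = 135
  break 3: 135 = 135
  break 4: 135 = 135
  break 5: 95 + 20 = 115
  break 6: 95 = 95
  break 7: 80 + 55 = 135
Every load is within 140 s, so 7 commercial breaks suffice.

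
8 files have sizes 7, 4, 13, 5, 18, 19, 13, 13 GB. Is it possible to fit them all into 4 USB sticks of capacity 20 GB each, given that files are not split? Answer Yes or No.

Total = 92 GB; ⌈92/20⌉ = 5.
At least 5 USB sticks are required, but only 4 are allowed.

No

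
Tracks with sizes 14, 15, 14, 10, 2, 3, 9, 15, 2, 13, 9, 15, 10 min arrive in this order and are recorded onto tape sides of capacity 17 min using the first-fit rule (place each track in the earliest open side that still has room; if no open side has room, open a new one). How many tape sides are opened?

  14 → side 1 (new)  [load 14/17]
  15 → side 2 (new)  [load 15/17]
  14 → side 3 (new)  [load 14/17]
  10 → side 4 (new)  [load 10/17]
  2 → side 1  [load 16/17]
  3 → side 3  [load 17/17]
  9 → side 5 (new)  [load 9/17]
  15 → side 6 (new)  [load 15/17]
  2 → side 2  [load 17/17]
  13 → side 7 (new)  [load 13/17]
  9 → side 8 (new)  [load 9/17]
  15 → side 9 (new)  [load 15/17]
  10 → side 10 (new)  [load 10/17]
10 tape sides opened.

10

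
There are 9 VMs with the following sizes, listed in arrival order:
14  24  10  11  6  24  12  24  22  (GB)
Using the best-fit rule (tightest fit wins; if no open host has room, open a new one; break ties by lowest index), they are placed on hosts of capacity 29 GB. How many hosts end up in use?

  14 → host 1 (new)  [load 14/29]
  24 → host 2 (new)  [load 24/29]
  10 → host 1  [load 24/29]
  11 → host 3 (new)  [load 11/29]
  6 → host 3  [load 17/29]
  24 → host 4 (new)  [load 24/29]
  12 → host 3  [load 29/29]
  24 → host 5 (new)  [load 24/29]
  22 → host 6 (new)  [load 22/29]
6 hosts opened.

6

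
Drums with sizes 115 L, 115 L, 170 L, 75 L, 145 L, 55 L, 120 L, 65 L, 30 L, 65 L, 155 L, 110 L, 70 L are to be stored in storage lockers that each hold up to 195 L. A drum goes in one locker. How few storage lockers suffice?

Total = 170 + 155 + 145 + 120 + 115 + 115 + 110 + 75 + 70 + 65 + 65 + 55 + 30 = 1290 L.
Lower bound: ⌈1290/195⌉ = 7 storage lockers.
A packing using 8 storage lockers:
  locker 1: 170 = 170
  locker 2: 155 + 30 = 185
  locker 3: 145 = 145
  locker 4: 120 + 75 = 195
  locker 5: 115 + 70 = 185
  locker 6: 115 + 65 = 180
  locker 7: 110 + 65 = 175
  locker 8: 55 = 55
No arrangement into 7 storage lockers stays within capacity, so 8 is optimal.

8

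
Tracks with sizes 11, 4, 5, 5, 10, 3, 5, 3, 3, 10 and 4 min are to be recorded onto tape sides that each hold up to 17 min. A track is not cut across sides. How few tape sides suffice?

Total = 11 + 10 + 10 + 5 + 5 + 5 + 4 + 4 + 3 + 3 + 3 = 63 min.
Lower bound: ⌈63/17⌉ = 4 tape sides.
A packing using 4 tape sides:
  side 1: 11 + 5 = 16
  side 2: 10 + 5 = 15
  side 3: 10 + 5 = 15
  side 4: 4 + 4 + 3 + 3 + 3 = 17
This matches the lower bound, so 4 is optimal.

4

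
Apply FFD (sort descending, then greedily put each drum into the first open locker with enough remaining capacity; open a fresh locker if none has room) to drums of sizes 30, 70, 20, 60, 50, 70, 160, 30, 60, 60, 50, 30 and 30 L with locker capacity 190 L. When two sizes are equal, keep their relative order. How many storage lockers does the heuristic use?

Sorted descending: 160, 70, 70, 60, 60, 60, 50, 50, 30, 30, 30, 30, 20.
  160 → locker 1 (new)  [load 160/190]
  70 → locker 2 (new)  [load 70/190]
  70 → locker 2  [load 140/190]
  60 → locker 3 (new)  [load 60/190]
  60 → locker 3  [load 120/190]
  60 → locker 3  [load 180/190]
  50 → locker 2  [load 190/190]
  50 → locker 4 (new)  [load 50/190]
  30 → locker 1  [load 190/190]
  30 → locker 4  [load 80/190]
  30 → locker 4  [load 110/190]
  30 → locker 4  [load 140/190]
  20 → locker 4  [load 160/190]
4 storage lockers opened.

4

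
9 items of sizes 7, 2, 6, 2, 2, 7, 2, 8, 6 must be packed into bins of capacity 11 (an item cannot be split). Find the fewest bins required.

Total = 8 + 7 + 7 + 6 + 6 + 2 + 2 + 2 + 2 = 42.
Lower bound: ⌈42/11⌉ = 4 bins.
Also, 5 items each exceed 11/2, and no two of those can share a bin, so at least 5 bins are needed.
A packing using 5 bins:
  bin 1: 8 + 2 = 10
  bin 2: 7 + 2 + 2 = 11
  bin 3: 7 + 2 = 9
  bin 4: 6 = 6
  bin 5: 6 = 6
This matches the lower bound, so 5 is optimal.

5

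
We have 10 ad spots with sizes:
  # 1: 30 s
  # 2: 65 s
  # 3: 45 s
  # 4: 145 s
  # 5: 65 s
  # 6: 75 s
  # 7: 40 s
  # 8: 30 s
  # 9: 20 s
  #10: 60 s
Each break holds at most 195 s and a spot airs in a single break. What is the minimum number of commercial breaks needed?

Total = 145 + 75 + 65 + 65 + 60 + 45 + 40 + 30 + 30 + 20 = 575 s.
Lower bound: ⌈575/195⌉ = 3 commercial breaks.
A packing using 3 commercial breaks:
  break 1: 145 + 45 = 190
  break 2: 75 + 65 + 30 + 20 = 190
  break 3: 65 + 60 + 40 + 30 = 195
This matches the lower bound, so 3 is optimal.

3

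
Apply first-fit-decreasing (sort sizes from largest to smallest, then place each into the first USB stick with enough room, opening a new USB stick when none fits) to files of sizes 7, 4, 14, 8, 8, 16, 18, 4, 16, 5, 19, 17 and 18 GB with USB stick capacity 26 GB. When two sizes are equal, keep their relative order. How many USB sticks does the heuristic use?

Sorted descending: 19, 18, 18, 17, 16, 16, 14, 8, 8, 7, 5, 4, 4.
  19 → USB stick 1 (new)  [load 19/26]
  18 → USB stick 2 (new)  [load 18/26]
  18 → USB stick 3 (new)  [load 18/26]
  17 → USB stick 4 (new)  [load 17/26]
  16 → USB stick 5 (new)  [load 16/26]
  16 → USB stick 6 (new)  [load 16/26]
  14 → USB stick 7 (new)  [load 14/26]
  8 → USB stick 2  [load 26/26]
  8 → USB stick 3  [load 26/26]
  7 → USB stick 1  [load 26/26]
  5 → USB stick 4  [load 22/26]
  4 → USB stick 4  [load 26/26]
  4 → USB stick 5  [load 20/26]
7 USB sticks opened.

7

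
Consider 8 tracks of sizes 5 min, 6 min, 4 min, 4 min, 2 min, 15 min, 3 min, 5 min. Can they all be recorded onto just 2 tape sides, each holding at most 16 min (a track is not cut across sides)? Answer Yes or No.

Total = 44 min; ⌈44/16⌉ = 3.
At least 3 tape sides are required, but only 2 are allowed.

No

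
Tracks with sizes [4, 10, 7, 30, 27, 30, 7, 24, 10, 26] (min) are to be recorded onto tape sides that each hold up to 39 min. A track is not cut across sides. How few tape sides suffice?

Total = 30 + 30 + 27 + 26 + 24 + 10 + 10 + 7 + 7 + 4 = 175 min.
Lower bound: ⌈175/39⌉ = 5 tape sides.
A packing using 5 tape sides:
  side 1: 30 + 7 = 37
  side 2: 30 + 7 = 37
  side 3: 27 + 10 = 37
  side 4: 26 + 10 = 36
  side 5: 24 + 4 = 28
This matches the lower bound, so 5 is optimal.

5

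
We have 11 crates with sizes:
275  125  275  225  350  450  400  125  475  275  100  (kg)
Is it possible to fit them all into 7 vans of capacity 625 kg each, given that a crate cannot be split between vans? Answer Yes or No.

A valid assignment using 6 vans:
  van 1: 475 + 125 = 600
  van 2: 450 + 125 = 575
  van 3: 400 + 225 = 625
  van 4: 350 + 275 = 625
  van 5: 275 + 275 = 550
  van 6: 100 = 100
That uses only 6 ≤ 7, so 7 vans are enough.

Yes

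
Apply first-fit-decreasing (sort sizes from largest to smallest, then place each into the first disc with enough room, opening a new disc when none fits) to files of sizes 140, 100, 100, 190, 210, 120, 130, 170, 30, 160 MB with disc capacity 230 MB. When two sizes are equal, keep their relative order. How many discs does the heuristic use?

7

Sorted descending: 210, 190, 170, 160, 140, 130, 120, 100, 100, 30.
  210 → disc 1 (new)  [load 210/230]
  190 → disc 2 (new)  [load 190/230]
  170 → disc 3 (new)  [load 170/230]
  160 → disc 4 (new)  [load 160/230]
  140 → disc 5 (new)  [load 140/230]
  130 → disc 6 (new)  [load 130/230]
  120 → disc 7 (new)  [load 120/230]
  100 → disc 6  [load 230/230]
  100 → disc 7  [load 220/230]
  30 → disc 2  [load 220/230]
7 discs opened.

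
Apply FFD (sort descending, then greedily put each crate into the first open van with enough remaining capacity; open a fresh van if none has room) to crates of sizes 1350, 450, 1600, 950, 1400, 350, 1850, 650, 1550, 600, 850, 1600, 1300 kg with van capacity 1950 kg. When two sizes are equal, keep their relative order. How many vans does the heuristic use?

Sorted descending: 1850, 1600, 1600, 1550, 1400, 1350, 1300, 950, 850, 650, 600, 450, 350.
  1850 → van 1 (new)  [load 1850/1950]
  1600 → van 2 (new)  [load 1600/1950]
  1600 → van 3 (new)  [load 1600/1950]
  1550 → van 4 (new)  [load 1550/1950]
  1400 → van 5 (new)  [load 1400/1950]
  1350 → van 6 (new)  [load 1350/1950]
  1300 → van 7 (new)  [load 1300/1950]
  950 → van 8 (new)  [load 950/1950]
  850 → van 8  [load 1800/1950]
  650 → van 7  [load 1950/1950]
  600 → van 6  [load 1950/1950]
  450 → van 5  [load 1850/1950]
  350 → van 2  [load 1950/1950]
8 vans opened.

8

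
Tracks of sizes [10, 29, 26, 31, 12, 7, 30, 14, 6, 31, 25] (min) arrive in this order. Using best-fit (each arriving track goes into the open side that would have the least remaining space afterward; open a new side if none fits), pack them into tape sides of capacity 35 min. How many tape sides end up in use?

8

  10 → side 1 (new)  [load 10/35]
  29 → side 2 (new)  [load 29/35]
  26 → side 3 (new)  [load 26/35]
  31 → side 4 (new)  [load 31/35]
  12 → side 1  [load 22/35]
  7 → side 3  [load 33/35]
  30 → side 5 (new)  [load 30/35]
  14 → side 6 (new)  [load 14/35]
  6 → side 2  [load 35/35]
  31 → side 7 (new)  [load 31/35]
  25 → side 8 (new)  [load 25/35]
8 tape sides opened.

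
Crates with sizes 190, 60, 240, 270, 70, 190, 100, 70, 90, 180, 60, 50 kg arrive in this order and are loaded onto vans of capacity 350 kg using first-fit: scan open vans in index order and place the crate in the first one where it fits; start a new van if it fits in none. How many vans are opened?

5

  190 → van 1 (new)  [load 190/350]
  60 → van 1  [load 250/350]
  240 → van 2 (new)  [load 240/350]
  270 → van 3 (new)  [load 270/350]
  70 → van 1  [load 320/350]
  190 → van 4 (new)  [load 190/350]
  100 → van 2  [load 340/350]
  70 → van 3  [load 340/350]
  90 → van 4  [load 280/350]
  180 → van 5 (new)  [load 180/350]
  60 → van 4  [load 340/350]
  50 → van 5  [load 230/350]
5 vans opened.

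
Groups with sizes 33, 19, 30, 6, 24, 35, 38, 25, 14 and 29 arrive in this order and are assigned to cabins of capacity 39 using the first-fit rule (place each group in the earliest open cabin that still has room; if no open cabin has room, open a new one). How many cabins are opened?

8

  33 → cabin 1 (new)  [load 33/39]
  19 → cabin 2 (new)  [load 19/39]
  30 → cabin 3 (new)  [load 30/39]
  6 → cabin 1  [load 39/39]
  24 → cabin 4 (new)  [load 24/39]
  35 → cabin 5 (new)  [load 35/39]
  38 → cabin 6 (new)  [load 38/39]
  25 → cabin 7 (new)  [load 25/39]
  14 → cabin 2  [load 33/39]
  29 → cabin 8 (new)  [load 29/39]
8 cabins opened.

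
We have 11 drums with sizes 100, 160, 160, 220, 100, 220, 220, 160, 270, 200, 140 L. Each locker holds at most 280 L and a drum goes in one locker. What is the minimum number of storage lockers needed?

Total = 270 + 220 + 220 + 220 + 200 + 160 + 160 + 160 + 140 + 100 + 100 = 1950 L.
Lower bound: ⌈1950/280⌉ = 7 storage lockers.
Also, 8 drums each exceed 140 L, and no two of those can share a locker, so at least 8 storage lockers are needed.
A packing using 9 storage lockers:
  locker 1: 270 = 270
  locker 2: 220 = 220
  locker 3: 220 = 220
  locker 4: 220 = 220
  locker 5: 200 = 200
  locker 6: 160 + 100 = 260
  locker 7: 160 + 100 = 260
  locker 8: 160 = 160
  locker 9: 140 = 140
No arrangement into 8 storage lockers stays within capacity, so 9 is optimal.

9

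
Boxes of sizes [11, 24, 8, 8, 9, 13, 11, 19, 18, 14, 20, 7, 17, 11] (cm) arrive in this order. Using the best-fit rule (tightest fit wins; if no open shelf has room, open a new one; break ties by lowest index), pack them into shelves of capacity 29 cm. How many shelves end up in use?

  11 → shelf 1 (new)  [load 11/29]
  24 → shelf 2 (new)  [load 24/29]
  8 → shelf 1  [load 19/29]
  8 → shelf 1  [load 27/29]
  9 → shelf 3 (new)  [load 9/29]
  13 → shelf 3  [load 22/29]
  11 → shelf 4 (new)  [load 11/29]
  19 → shelf 5 (new)  [load 19/29]
  18 → shelf 4  [load 29/29]
  14 → shelf 6 (new)  [load 14/29]
  20 → shelf 7 (new)  [load 20/29]
  7 → shelf 3  [load 29/29]
  17 → shelf 8 (new)  [load 17/29]
  11 → shelf 8  [load 28/29]
8 shelves opened.

8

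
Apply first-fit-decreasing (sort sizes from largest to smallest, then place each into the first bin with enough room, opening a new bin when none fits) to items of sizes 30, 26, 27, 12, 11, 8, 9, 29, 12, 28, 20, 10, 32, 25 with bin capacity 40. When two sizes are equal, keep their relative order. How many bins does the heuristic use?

8

Sorted descending: 32, 30, 29, 28, 27, 26, 25, 20, 12, 12, 11, 10, 9, 8.
  32 → bin 1 (new)  [load 32/40]
  30 → bin 2 (new)  [load 30/40]
  29 → bin 3 (new)  [load 29/40]
  28 → bin 4 (new)  [load 28/40]
  27 → bin 5 (new)  [load 27/40]
  26 → bin 6 (new)  [load 26/40]
  25 → bin 7 (new)  [load 25/40]
  20 → bin 8 (new)  [load 20/40]
  12 → bin 4  [load 40/40]
  12 → bin 5  [load 39/40]
  11 → bin 3  [load 40/40]
  10 → bin 2  [load 40/40]
  9 → bin 6  [load 35/40]
  8 → bin 1  [load 40/40]
8 bins opened.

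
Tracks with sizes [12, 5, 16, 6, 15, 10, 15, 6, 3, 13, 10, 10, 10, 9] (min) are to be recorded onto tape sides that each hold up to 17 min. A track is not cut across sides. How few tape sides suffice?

Total = 16 + 15 + 15 + 13 + 12 + 10 + 10 + 10 + 10 + 9 + 6 + 6 + 5 + 3 = 140 min.
Lower bound: ⌈140/17⌉ = 9 tape sides.
Also, 10 tracks each exceed 17/2 min, and no two of those can share a side, so at least 10 tape sides are needed.
A packing using 10 tape sides:
  side 1: 16 = 16
  side 2: 15 = 15
  side 3: 15 = 15
  side 4: 13 + 3 = 16
  side 5: 12 + 5 = 17
  side 6: 10 + 6 = 16
  side 7: 10 + 6 = 16
  side 8: 10 = 10
  side 9: 10 = 10
  side 10: 9 = 9
This matches the lower bound, so 10 is optimal.

10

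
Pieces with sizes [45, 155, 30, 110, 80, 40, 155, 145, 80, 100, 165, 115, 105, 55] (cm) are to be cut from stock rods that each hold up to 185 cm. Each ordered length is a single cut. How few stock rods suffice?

Total = 165 + 155 + 155 + 145 + 115 + 110 + 105 + 100 + 80 + 80 + 55 + 45 + 40 + 30 = 1380 cm.
Lower bound: ⌈1380/185⌉ = 8 stock rods.
A packing using 8 stock rods:
  stock rod 1: 165 = 165
  stock rod 2: 155 + 30 = 185
  stock rod 3: 155 = 155
  stock rod 4: 145 + 40 = 185
  stock rod 5: 115 + 55 = 170
  stock rod 6: 110 + 45 = 155
  stock rod 7: 105 + 80 = 185
  stock rod 8: 100 + 80 = 180
This matches the lower bound, so 8 is optimal.

8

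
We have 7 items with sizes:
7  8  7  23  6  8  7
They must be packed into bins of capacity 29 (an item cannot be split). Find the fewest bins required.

Total = 23 + 8 + 8 + 7 + 7 + 7 + 6 = 66.
Lower bound: ⌈66/29⌉ = 3 bins.
A packing using 3 bins:
  bin 1: 23 + 6 = 29
  bin 2: 8 + 8 + 7 = 23
  bin 3: 7 + 7 = 14
This matches the lower bound, so 3 is optimal.

3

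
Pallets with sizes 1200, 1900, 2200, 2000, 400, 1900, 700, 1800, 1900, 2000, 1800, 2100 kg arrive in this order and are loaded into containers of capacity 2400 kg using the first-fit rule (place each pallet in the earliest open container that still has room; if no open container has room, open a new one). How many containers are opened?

10

  1200 → container 1 (new)  [load 1200/2400]
  1900 → container 2 (new)  [load 1900/2400]
  2200 → container 3 (new)  [load 2200/2400]
  2000 → container 4 (new)  [load 2000/2400]
  400 → container 1  [load 1600/2400]
  1900 → container 5 (new)  [load 1900/2400]
  700 → container 1  [load 2300/2400]
  1800 → container 6 (new)  [load 1800/2400]
  1900 → container 7 (new)  [load 1900/2400]
  2000 → container 8 (new)  [load 2000/2400]
  1800 → container 9 (new)  [load 1800/2400]
  2100 → container 10 (new)  [load 2100/2400]
10 containers opened.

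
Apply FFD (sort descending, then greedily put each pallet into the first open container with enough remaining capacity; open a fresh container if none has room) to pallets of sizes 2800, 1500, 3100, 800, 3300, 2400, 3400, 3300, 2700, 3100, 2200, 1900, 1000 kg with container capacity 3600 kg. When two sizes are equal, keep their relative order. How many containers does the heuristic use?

Sorted descending: 3400, 3300, 3300, 3100, 3100, 2800, 2700, 2400, 2200, 1900, 1500, 1000, 800.
  3400 → container 1 (new)  [load 3400/3600]
  3300 → container 2 (new)  [load 3300/3600]
  3300 → container 3 (new)  [load 3300/3600]
  3100 → container 4 (new)  [load 3100/3600]
  3100 → container 5 (new)  [load 3100/3600]
  2800 → container 6 (new)  [load 2800/3600]
  2700 → container 7 (new)  [load 2700/3600]
  2400 → container 8 (new)  [load 2400/3600]
  2200 → container 9 (new)  [load 2200/3600]
  1900 → container 10 (new)  [load 1900/3600]
  1500 → container 10  [load 3400/3600]
  1000 → container 8  [load 3400/3600]
  800 → container 6  [load 3600/3600]
10 containers opened.

10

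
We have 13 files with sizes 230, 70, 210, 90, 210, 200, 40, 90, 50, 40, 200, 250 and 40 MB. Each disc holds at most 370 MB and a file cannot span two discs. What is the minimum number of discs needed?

Total = 250 + 230 + 210 + 210 + 200 + 200 + 90 + 90 + 70 + 50 + 40 + 40 + 40 = 1720 MB.
Lower bound: ⌈1720/370⌉ = 5 discs.
Also, 6 files each exceed 185 MB, and no two of those can share a disc, so at least 6 discs are needed.
A packing using 6 discs:
  disc 1: 250 + 90 = 340
  disc 2: 230 + 90 + 50 = 370
  disc 3: 210 + 70 + 40 + 40 = 360
  disc 4: 210 + 40 = 250
  disc 5: 200 = 200
  disc 6: 200 = 200
This matches the lower bound, so 6 is optimal.

6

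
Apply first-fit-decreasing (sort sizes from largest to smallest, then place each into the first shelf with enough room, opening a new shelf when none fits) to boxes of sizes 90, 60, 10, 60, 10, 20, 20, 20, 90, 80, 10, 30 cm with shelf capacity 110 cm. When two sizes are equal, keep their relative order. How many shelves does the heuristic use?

Sorted descending: 90, 90, 80, 60, 60, 30, 20, 20, 20, 10, 10, 10.
  90 → shelf 1 (new)  [load 90/110]
  90 → shelf 2 (new)  [load 90/110]
  80 → shelf 3 (new)  [load 80/110]
  60 → shelf 4 (new)  [load 60/110]
  60 → shelf 5 (new)  [load 60/110]
  30 → shelf 3  [load 110/110]
  20 → shelf 1  [load 110/110]
  20 → shelf 2  [load 110/110]
  20 → shelf 4  [load 80/110]
  10 → shelf 4  [load 90/110]
  10 → shelf 4  [load 100/110]
  10 → shelf 4  [load 110/110]
5 shelves opened.

5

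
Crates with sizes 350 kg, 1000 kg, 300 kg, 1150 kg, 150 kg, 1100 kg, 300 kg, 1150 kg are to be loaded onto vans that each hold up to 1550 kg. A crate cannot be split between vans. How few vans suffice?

4

Total = 1150 + 1150 + 1100 + 1000 + 350 + 300 + 300 + 150 = 5500 kg.
Lower bound: ⌈5500/1550⌉ = 4 vans.
A packing using 4 vans:
  van 1: 1150 + 350 = 1500
  van 2: 1150 + 300 = 1450
  van 3: 1100 + 300 + 150 = 1550
  van 4: 1000 = 1000
This matches the lower bound, so 4 is optimal.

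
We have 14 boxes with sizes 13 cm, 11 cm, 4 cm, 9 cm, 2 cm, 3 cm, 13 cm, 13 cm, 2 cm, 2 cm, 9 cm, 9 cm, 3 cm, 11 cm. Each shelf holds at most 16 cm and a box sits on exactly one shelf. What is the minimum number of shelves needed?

Total = 13 + 13 + 13 + 11 + 11 + 9 + 9 + 9 + 4 + 3 + 3 + 2 + 2 + 2 = 104 cm.
Lower bound: ⌈104/16⌉ = 7 shelves.
Also, 8 boxes each exceed 8 cm, and no two of those can share a shelf, so at least 8 shelves are needed.
A packing using 8 shelves:
  shelf 1: 13 + 3 = 16
  shelf 2: 13 + 3 = 16
  shelf 3: 13 + 2 = 15
  shelf 4: 11 + 4 = 15
  shelf 5: 11 + 2 + 2 = 15
  shelf 6: 9 = 9
  shelf 7: 9 = 9
  shelf 8: 9 = 9
This matches the lower bound, so 8 is optimal.

8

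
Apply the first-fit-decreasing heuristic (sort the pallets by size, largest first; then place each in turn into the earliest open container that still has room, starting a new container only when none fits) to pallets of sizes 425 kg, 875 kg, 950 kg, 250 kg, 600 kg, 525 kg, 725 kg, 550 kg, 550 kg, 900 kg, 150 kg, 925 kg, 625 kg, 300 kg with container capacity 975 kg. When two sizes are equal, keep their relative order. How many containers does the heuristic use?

10

Sorted descending: 950, 925, 900, 875, 725, 625, 600, 550, 550, 525, 425, 300, 250, 150.
  950 → container 1 (new)  [load 950/975]
  925 → container 2 (new)  [load 925/975]
  900 → container 3 (new)  [load 900/975]
  875 → container 4 (new)  [load 875/975]
  725 → container 5 (new)  [load 725/975]
  625 → container 6 (new)  [load 625/975]
  600 → container 7 (new)  [load 600/975]
  550 → container 8 (new)  [load 550/975]
  550 → container 9 (new)  [load 550/975]
  525 → container 10 (new)  [load 525/975]
  425 → container 8  [load 975/975]
  300 → container 6  [load 925/975]
  250 → container 5  [load 975/975]
  150 → container 7  [load 750/975]
10 containers opened.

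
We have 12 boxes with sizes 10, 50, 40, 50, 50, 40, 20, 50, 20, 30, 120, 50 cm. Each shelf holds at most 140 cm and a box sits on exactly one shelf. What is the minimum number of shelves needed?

4

Total = 120 + 50 + 50 + 50 + 50 + 50 + 40 + 40 + 30 + 20 + 20 + 10 = 530 cm.
Lower bound: ⌈530/140⌉ = 4 shelves.
A packing using 4 shelves:
  shelf 1: 120 + 20 = 140
  shelf 2: 50 + 50 + 40 = 140
  shelf 3: 50 + 50 + 40 = 140
  shelf 4: 50 + 30 + 20 + 10 = 110
This matches the lower bound, so 4 is optimal.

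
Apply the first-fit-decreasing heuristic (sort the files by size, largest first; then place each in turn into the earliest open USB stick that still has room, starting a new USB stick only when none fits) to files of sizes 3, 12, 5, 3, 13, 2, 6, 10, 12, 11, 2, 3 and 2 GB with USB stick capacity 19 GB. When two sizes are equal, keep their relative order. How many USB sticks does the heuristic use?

5

Sorted descending: 13, 12, 12, 11, 10, 6, 5, 3, 3, 3, 2, 2, 2.
  13 → USB stick 1 (new)  [load 13/19]
  12 → USB stick 2 (new)  [load 12/19]
  12 → USB stick 3 (new)  [load 12/19]
  11 → USB stick 4 (new)  [load 11/19]
  10 → USB stick 5 (new)  [load 10/19]
  6 → USB stick 1  [load 19/19]
  5 → USB stick 2  [load 17/19]
  3 → USB stick 3  [load 15/19]
  3 → USB stick 3  [load 18/19]
  3 → USB stick 4  [load 14/19]
  2 → USB stick 2  [load 19/19]
  2 → USB stick 4  [load 16/19]
  2 → USB stick 4  [load 18/19]
5 USB sticks opened.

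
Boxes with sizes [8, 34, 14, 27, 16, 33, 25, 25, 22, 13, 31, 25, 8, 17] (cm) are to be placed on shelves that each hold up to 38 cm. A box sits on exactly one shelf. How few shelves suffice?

9

Total = 34 + 33 + 31 + 27 + 25 + 25 + 25 + 22 + 17 + 16 + 14 + 13 + 8 + 8 = 298 cm.
Lower bound: ⌈298/38⌉ = 8 shelves.
A packing using 9 shelves:
  shelf 1: 34 = 34
  shelf 2: 33 = 33
  shelf 3: 31 = 31
  shelf 4: 27 + 8 = 35
  shelf 5: 25 + 13 = 38
  shelf 6: 25 + 8 = 33
  shelf 7: 25 = 25
  shelf 8: 22 + 16 = 38
  shelf 9: 17 + 14 = 31
No arrangement into 8 shelves stays within capacity, so 9 is optimal.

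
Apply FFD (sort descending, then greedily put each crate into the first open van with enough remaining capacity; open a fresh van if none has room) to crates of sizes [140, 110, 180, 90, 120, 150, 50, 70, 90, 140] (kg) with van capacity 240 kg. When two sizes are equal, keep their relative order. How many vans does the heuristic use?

Sorted descending: 180, 150, 140, 140, 120, 110, 90, 90, 70, 50.
  180 → van 1 (new)  [load 180/240]
  150 → van 2 (new)  [load 150/240]
  140 → van 3 (new)  [load 140/240]
  140 → van 4 (new)  [load 140/240]
  120 → van 5 (new)  [load 120/240]
  110 → van 5  [load 230/240]
  90 → van 2  [load 240/240]
  90 → van 3  [load 230/240]
  70 → van 4  [load 210/240]
  50 → van 1  [load 230/240]
5 vans opened.

5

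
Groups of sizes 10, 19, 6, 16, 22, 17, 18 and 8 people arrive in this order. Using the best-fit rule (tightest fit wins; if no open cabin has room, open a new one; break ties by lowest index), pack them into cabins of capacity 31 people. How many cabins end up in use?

  10 → cabin 1 (new)  [load 10/31]
  19 → cabin 1  [load 29/31]
  6 → cabin 2 (new)  [load 6/31]
  16 → cabin 2  [load 22/31]
  22 → cabin 3 (new)  [load 22/31]
  17 → cabin 4 (new)  [load 17/31]
  18 → cabin 5 (new)  [load 18/31]
  8 → cabin 2  [load 30/31]
5 cabins opened.

5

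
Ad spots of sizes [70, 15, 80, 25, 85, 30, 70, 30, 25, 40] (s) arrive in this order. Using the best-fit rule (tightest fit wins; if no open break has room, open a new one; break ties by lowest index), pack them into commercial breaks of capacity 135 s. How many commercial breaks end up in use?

  70 → break 1 (new)  [load 70/135]
  15 → break 1  [load 85/135]
  80 → break 2 (new)  [load 80/135]
  25 → break 1  [load 110/135]
  85 → break 3 (new)  [load 85/135]
  30 → break 3  [load 115/135]
  70 → break 4 (new)  [load 70/135]
  30 → break 2  [load 110/135]
  25 → break 1  [load 135/135]
  40 → break 4  [load 110/135]
4 commercial breaks opened.

4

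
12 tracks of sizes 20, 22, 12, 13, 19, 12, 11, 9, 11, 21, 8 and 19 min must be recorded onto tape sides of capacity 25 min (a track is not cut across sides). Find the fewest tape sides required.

Total = 22 + 21 + 20 + 19 + 19 + 13 + 12 + 12 + 11 + 11 + 9 + 8 = 177 min.
Lower bound: ⌈177/25⌉ = 8 tape sides.
A packing using 9 tape sides:
  side 1: 22 = 22
  side 2: 21 = 21
  side 3: 20 = 20
  side 4: 19 = 19
  side 5: 19 = 19
  side 6: 13 + 12 = 25
  side 7: 12 + 11 = 23
  side 8: 11 + 9 = 20
  side 9: 8 = 8
No arrangement into 8 tape sides stays within capacity, so 9 is optimal.

9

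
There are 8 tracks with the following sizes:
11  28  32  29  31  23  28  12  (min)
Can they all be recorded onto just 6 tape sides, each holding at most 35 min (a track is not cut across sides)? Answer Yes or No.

Total = 194 min; ⌈194/35⌉ = 6.
The bound of 6 does not rule out 6, but exhaustive search shows no assignment into 6 tape sides of capacity 35 min exists — the minimum is 7.

No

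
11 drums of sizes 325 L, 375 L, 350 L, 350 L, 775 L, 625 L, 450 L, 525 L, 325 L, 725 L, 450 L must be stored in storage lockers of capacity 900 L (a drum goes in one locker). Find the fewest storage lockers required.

7

Total = 775 + 725 + 625 + 525 + 450 + 450 + 375 + 350 + 350 + 325 + 325 = 5275 L.
Lower bound: ⌈5275/900⌉ = 6 storage lockers.
A packing using 7 storage lockers:
  locker 1: 775 = 775
  locker 2: 725 = 725
  locker 3: 625 = 625
  locker 4: 525 + 375 = 900
  locker 5: 450 + 450 = 900
  locker 6: 350 + 350 = 700
  locker 7: 325 + 325 = 650
No arrangement into 6 storage lockers stays within capacity, so 7 is optimal.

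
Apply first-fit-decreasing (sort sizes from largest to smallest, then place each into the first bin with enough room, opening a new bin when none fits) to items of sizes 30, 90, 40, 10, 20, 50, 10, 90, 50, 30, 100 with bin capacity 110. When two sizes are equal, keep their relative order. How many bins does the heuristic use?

5

Sorted descending: 100, 90, 90, 50, 50, 40, 30, 30, 20, 10, 10.
  100 → bin 1 (new)  [load 100/110]
  90 → bin 2 (new)  [load 90/110]
  90 → bin 3 (new)  [load 90/110]
  50 → bin 4 (new)  [load 50/110]
  50 → bin 4  [load 100/110]
  40 → bin 5 (new)  [load 40/110]
  30 → bin 5  [load 70/110]
  30 → bin 5  [load 100/110]
  20 → bin 2  [load 110/110]
  10 → bin 1  [load 110/110]
  10 → bin 3  [load 100/110]
5 bins opened.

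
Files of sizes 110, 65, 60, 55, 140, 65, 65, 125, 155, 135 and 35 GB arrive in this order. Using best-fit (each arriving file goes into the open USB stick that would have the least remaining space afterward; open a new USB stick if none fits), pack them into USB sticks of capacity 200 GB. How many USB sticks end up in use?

6

  110 → USB stick 1 (new)  [load 110/200]
  65 → USB stick 1  [load 175/200]
  60 → USB stick 2 (new)  [load 60/200]
  55 → USB stick 2  [load 115/200]
  140 → USB stick 3 (new)  [load 140/200]
  65 → USB stick 2  [load 180/200]
  65 → USB stick 4 (new)  [load 65/200]
  125 → USB stick 4  [load 190/200]
  155 → USB stick 5 (new)  [load 155/200]
  135 → USB stick 6 (new)  [load 135/200]
  35 → USB stick 5  [load 190/200]
6 USB sticks opened.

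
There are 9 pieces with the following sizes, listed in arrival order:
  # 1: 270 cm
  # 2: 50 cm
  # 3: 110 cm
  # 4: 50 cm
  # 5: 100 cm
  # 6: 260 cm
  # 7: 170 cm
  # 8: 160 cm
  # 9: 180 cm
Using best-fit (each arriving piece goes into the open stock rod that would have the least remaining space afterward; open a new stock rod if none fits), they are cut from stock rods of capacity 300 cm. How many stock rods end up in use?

  270 → stock rod 1 (new)  [load 270/300]
  50 → stock rod 2 (new)  [load 50/300]
  110 → stock rod 2  [load 160/300]
  50 → stock rod 2  [load 210/300]
  100 → stock rod 3 (new)  [load 100/300]
  260 → stock rod 4 (new)  [load 260/300]
  170 → stock rod 3  [load 270/300]
  160 → stock rod 5 (new)  [load 160/300]
  180 → stock rod 6 (new)  [load 180/300]
6 stock rods opened.

6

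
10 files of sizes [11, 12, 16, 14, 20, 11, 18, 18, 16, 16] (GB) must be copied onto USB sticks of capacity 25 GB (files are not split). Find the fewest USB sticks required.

Total = 20 + 18 + 18 + 16 + 16 + 16 + 14 + 12 + 11 + 11 = 152 GB.
Lower bound: ⌈152/25⌉ = 7 USB sticks.
A packing using 8 USB sticks:
  USB stick 1: 20 = 20
  USB stick 2: 18 = 18
  USB stick 3: 18 = 18
  USB stick 4: 16 = 16
  USB stick 5: 16 = 16
  USB stick 6: 16 = 16
  USB stick 7: 14 + 11 = 25
  USB stick 8: 12 + 11 = 23
No arrangement into 7 USB sticks stays within capacity, so 8 is optimal.

8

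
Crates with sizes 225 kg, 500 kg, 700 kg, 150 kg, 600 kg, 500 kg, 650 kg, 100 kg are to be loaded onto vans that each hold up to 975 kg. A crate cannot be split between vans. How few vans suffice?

5

Total = 700 + 650 + 600 + 500 + 500 + 225 + 150 + 100 = 3425 kg.
Lower bound: ⌈3425/975⌉ = 4 vans.
Also, 5 crates each exceed 975/2 kg, and no two of those can share a van, so at least 5 vans are needed.
A packing using 5 vans:
  van 1: 700 + 225 = 925
  van 2: 650 + 150 + 100 = 900
  van 3: 600 = 600
  van 4: 500 = 500
  van 5: 500 = 500
This matches the lower bound, so 5 is optimal.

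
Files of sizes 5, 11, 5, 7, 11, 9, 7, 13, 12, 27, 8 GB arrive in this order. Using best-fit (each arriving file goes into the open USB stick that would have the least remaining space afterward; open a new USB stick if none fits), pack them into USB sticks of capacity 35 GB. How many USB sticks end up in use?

4

  5 → USB stick 1 (new)  [load 5/35]
  11 → USB stick 1  [load 16/35]
  5 → USB stick 1  [load 21/35]
  7 → USB stick 1  [load 28/35]
  11 → USB stick 2 (new)  [load 11/35]
  9 → USB stick 2  [load 20/35]
  7 → USB stick 1  [load 35/35]
  13 → USB stick 2  [load 33/35]
  12 → USB stick 3 (new)  [load 12/35]
  27 → USB stick 4 (new)  [load 27/35]
  8 → USB stick 4  [load 35/35]
4 USB sticks opened.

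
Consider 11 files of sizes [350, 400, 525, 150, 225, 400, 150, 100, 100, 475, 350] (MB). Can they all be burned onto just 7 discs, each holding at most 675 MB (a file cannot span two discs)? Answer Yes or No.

Yes

A valid assignment using 6 discs:
  disc 1: 525 + 150 = 675
  disc 2: 475 + 150 = 625
  disc 3: 400 + 225 = 625
  disc 4: 400 + 100 + 100 = 600
  disc 5: 350 = 350
  disc 6: 350 = 350
That uses only 6 ≤ 7, so 7 discs are enough.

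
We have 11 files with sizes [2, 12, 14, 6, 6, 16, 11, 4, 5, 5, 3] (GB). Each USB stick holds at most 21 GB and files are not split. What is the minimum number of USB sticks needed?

4

Total = 16 + 14 + 12 + 11 + 6 + 6 + 5 + 5 + 4 + 3 + 2 = 84 GB.
Lower bound: ⌈84/21⌉ = 4 USB sticks.
A packing using 4 USB sticks:
  USB stick 1: 16 + 5 = 21
  USB stick 2: 14 + 5 + 2 = 21
  USB stick 3: 12 + 6 + 3 = 21
  USB stick 4: 11 + 6 + 4 = 21
This matches the lower bound, so 4 is optimal.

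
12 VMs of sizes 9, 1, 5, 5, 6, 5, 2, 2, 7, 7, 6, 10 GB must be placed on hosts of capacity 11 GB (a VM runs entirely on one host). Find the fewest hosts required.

Total = 10 + 9 + 7 + 7 + 6 + 6 + 5 + 5 + 5 + 2 + 2 + 1 = 65 GB.
Lower bound: ⌈65/11⌉ = 6 hosts.
A packing using 7 hosts:
  host 1: 10 + 1 = 11
  host 2: 9 + 2 = 11
  host 3: 7 + 2 = 9
  host 4: 7 = 7
  host 5: 6 + 5 = 11
  host 6: 6 + 5 = 11
  host 7: 5 = 5
No arrangement into 6 hosts stays within capacity, so 7 is optimal.

7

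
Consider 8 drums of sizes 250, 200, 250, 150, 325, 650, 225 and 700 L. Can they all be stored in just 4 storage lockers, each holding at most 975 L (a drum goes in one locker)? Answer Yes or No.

Yes

A valid assignment using 3 storage lockers:
  locker 1: 700 + 250 = 950
  locker 2: 650 + 325 = 975
  locker 3: 250 + 225 + 200 + 150 = 825
That uses only 3 ≤ 4, so 4 storage lockers are enough.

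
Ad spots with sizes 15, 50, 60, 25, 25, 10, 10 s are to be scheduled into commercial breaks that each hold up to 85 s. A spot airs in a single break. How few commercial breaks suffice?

Total = 60 + 50 + 25 + 25 + 15 + 10 + 10 = 195 s.
Lower bound: ⌈195/85⌉ = 3 commercial breaks.
A packing using 3 commercial breaks:
  break 1: 60 + 25 = 85
  break 2: 50 + 25 + 10 = 85
  break 3: 15 + 10 = 25
This matches the lower bound, so 3 is optimal.

3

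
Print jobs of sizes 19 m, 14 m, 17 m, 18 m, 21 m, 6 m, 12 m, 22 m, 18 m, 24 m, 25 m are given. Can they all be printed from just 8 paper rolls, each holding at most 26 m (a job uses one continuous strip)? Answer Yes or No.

No

Total = 196 m; ⌈196/26⌉ = 8.
9 print jobs each exceed half the capacity and cannot share a roll, forcing at least 9 paper rolls.
At least 9 paper rolls are required, but only 8 are allowed.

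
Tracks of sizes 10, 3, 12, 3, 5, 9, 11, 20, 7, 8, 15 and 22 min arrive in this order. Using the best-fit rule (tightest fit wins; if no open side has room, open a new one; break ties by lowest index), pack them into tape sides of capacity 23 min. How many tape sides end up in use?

6

  10 → side 1 (new)  [load 10/23]
  3 → side 1  [load 13/23]
  12 → side 2 (new)  [load 12/23]
  3 → side 1  [load 16/23]
  5 → side 1  [load 21/23]
  9 → side 2  [load 21/23]
  11 → side 3 (new)  [load 11/23]
  20 → side 4 (new)  [load 20/23]
  7 → side 3  [load 18/23]
  8 → side 5 (new)  [load 8/23]
  15 → side 5  [load 23/23]
  22 → side 6 (new)  [load 22/23]
6 tape sides opened.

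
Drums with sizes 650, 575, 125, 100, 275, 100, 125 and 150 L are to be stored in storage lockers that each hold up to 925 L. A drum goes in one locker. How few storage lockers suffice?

3

Total = 650 + 575 + 275 + 150 + 125 + 125 + 100 + 100 = 2100 L.
Lower bound: ⌈2100/925⌉ = 3 storage lockers.
A packing using 3 storage lockers:
  locker 1: 650 + 275 = 925
  locker 2: 575 + 150 + 125 = 850
  locker 3: 125 + 100 + 100 = 325
This matches the lower bound, so 3 is optimal.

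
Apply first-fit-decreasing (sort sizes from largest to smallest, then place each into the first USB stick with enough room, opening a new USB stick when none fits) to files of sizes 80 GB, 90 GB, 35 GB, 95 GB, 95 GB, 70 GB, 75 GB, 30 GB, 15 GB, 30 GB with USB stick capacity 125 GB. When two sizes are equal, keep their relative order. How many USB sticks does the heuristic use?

Sorted descending: 95, 95, 90, 80, 75, 70, 35, 30, 30, 15.
  95 → USB stick 1 (new)  [load 95/125]
  95 → USB stick 2 (new)  [load 95/125]
  90 → USB stick 3 (new)  [load 90/125]
  80 → USB stick 4 (new)  [load 80/125]
  75 → USB stick 5 (new)  [load 75/125]
  70 → USB stick 6 (new)  [load 70/125]
  35 → USB stick 3  [load 125/125]
  30 → USB stick 1  [load 125/125]
  30 → USB stick 2  [load 125/125]
  15 → USB stick 4  [load 95/125]
6 USB sticks opened.

6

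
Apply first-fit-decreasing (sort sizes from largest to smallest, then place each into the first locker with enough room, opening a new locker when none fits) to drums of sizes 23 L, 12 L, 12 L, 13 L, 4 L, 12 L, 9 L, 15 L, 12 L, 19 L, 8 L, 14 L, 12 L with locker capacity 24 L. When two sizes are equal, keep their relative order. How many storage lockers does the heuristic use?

Sorted descending: 23, 19, 15, 14, 13, 12, 12, 12, 12, 12, 9, 8, 4.
  23 → locker 1 (new)  [load 23/24]
  19 → locker 2 (new)  [load 19/24]
  15 → locker 3 (new)  [load 15/24]
  14 → locker 4 (new)  [load 14/24]
  13 → locker 5 (new)  [load 13/24]
  12 → locker 6 (new)  [load 12/24]
  12 → locker 6  [load 24/24]
  12 → locker 7 (new)  [load 12/24]
  12 → locker 7  [load 24/24]
  12 → locker 8 (new)  [load 12/24]
  9 → locker 3  [load 24/24]
  8 → locker 4  [load 22/24]
  4 → locker 2  [load 23/24]
8 storage lockers opened.

8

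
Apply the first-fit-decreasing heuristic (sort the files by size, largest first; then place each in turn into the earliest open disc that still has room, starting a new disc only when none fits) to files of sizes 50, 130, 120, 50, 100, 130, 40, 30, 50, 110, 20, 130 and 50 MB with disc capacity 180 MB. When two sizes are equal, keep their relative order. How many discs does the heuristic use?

6

Sorted descending: 130, 130, 130, 120, 110, 100, 50, 50, 50, 50, 40, 30, 20.
  130 → disc 1 (new)  [load 130/180]
  130 → disc 2 (new)  [load 130/180]
  130 → disc 3 (new)  [load 130/180]
  120 → disc 4 (new)  [load 120/180]
  110 → disc 5 (new)  [load 110/180]
  100 → disc 6 (new)  [load 100/180]
  50 → disc 1  [load 180/180]
  50 → disc 2  [load 180/180]
  50 → disc 3  [load 180/180]
  50 → disc 4  [load 170/180]
  40 → disc 5  [load 150/180]
  30 → disc 5  [load 180/180]
  20 → disc 6  [load 120/180]
6 discs opened.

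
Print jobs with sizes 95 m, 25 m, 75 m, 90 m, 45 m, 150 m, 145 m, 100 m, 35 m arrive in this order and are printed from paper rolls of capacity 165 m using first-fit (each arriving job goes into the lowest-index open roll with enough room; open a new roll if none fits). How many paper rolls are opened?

  95 → roll 1 (new)  [load 95/165]
  25 → roll 1  [load 120/165]
  75 → roll 2 (new)  [load 75/165]
  90 → roll 2  [load 165/165]
  45 → roll 1  [load 165/165]
  150 → roll 3 (new)  [load 150/165]
  145 → roll 4 (new)  [load 145/165]
  100 → roll 5 (new)  [load 100/165]
  35 → roll 5  [load 135/165]
5 paper rolls opened.

5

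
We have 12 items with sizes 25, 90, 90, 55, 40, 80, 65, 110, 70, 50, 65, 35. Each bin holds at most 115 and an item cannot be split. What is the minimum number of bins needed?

Total = 110 + 90 + 90 + 80 + 70 + 65 + 65 + 55 + 50 + 40 + 35 + 25 = 775.
Lower bound: ⌈775/115⌉ = 7 bins.
A packing using 8 bins:
  bin 1: 110 = 110
  bin 2: 90 + 25 = 115
  bin 3: 90 = 90
  bin 4: 80 + 35 = 115
  bin 5: 70 + 40 = 110
  bin 6: 65 + 50 = 115
  bin 7: 65 = 65
  bin 8: 55 = 55
No arrangement into 7 bins stays within capacity, so 8 is optimal.

8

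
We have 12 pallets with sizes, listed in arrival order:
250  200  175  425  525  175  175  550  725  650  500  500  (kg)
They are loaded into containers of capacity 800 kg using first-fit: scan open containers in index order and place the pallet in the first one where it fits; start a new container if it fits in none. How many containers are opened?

  250 → container 1 (new)  [load 250/800]
  200 → container 1  [load 450/800]
  175 → container 1  [load 625/800]
  425 → container 2 (new)  [load 425/800]
  525 → container 3 (new)  [load 525/800]
  175 → container 1  [load 800/800]
  175 → container 2  [load 600/800]
  550 → container 4 (new)  [load 550/800]
  725 → container 5 (new)  [load 725/800]
  650 → container 6 (new)  [load 650/800]
  500 → container 7 (new)  [load 500/800]
  500 → container 8 (new)  [load 500/800]
8 containers opened.

8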